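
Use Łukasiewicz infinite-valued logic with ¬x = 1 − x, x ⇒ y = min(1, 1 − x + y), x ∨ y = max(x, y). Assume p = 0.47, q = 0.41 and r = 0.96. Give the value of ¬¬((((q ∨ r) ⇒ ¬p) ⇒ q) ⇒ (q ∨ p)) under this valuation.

0.63

q ∨ r = max(0.41, 0.96) = 0.96
¬p = 1 − 0.47 = 0.53
(q ∨ r) ⇒ ¬p = min(1, 1 − 0.96 + 0.53) = min(1, 0.57) = 0.57
((q ∨ r) ⇒ ¬p) ⇒ q = min(1, 1 − 0.57 + 0.41) = min(1, 0.84) = 0.84
q ∨ p = max(0.41, 0.47) = 0.47
(((q ∨ r) ⇒ ¬p) ⇒ q) ⇒ (q ∨ p) = min(1, 1 − 0.84 + 0.47) = min(1, 0.63) = 0.63
¬((((q ∨ r) ⇒ ¬p) ⇒ q) ⇒ (q ∨ p)) = 1 − 0.63 = 0.37
¬¬((((q ∨ r) ⇒ ¬p) ⇒ q) ⇒ (q ∨ p)) = 1 − 0.37 = 0.63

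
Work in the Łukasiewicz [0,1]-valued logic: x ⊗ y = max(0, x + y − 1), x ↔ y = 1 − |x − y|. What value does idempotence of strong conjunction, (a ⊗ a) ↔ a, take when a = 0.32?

0.68

a ⊗ a = max(0, 0.32 + 0.32 − 1) = max(0, -0.36) = 0.00
(a ⊗ a) ↔ a = 1 − |0.00 − 0.32| = 1 − 0.32 = 0.68
(The value 0.68 < 1 shows this instance is not satisfied; fails in Ł∞ since a ⊗ a = max(0, 2a−1) ≠ a in general.)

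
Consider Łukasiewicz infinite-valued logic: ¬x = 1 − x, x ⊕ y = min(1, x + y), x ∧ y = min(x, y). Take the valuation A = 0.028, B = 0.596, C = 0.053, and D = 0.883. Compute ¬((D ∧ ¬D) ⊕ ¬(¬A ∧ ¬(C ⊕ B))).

¬D = 1 − 0.883 = 0.117
D ∧ ¬D = min(0.883, 0.117) = 0.117
¬A = 1 − 0.028 = 0.972
C ⊕ B = min(1, 0.053 + 0.596) = min(1, 0.649) = 0.649
¬(C ⊕ B) = 1 − 0.649 = 0.351
¬A ∧ ¬(C ⊕ B) = min(0.972, 0.351) = 0.351
¬(¬A ∧ ¬(C ⊕ B)) = 1 − 0.351 = 0.649
(D ∧ ¬D) ⊕ ¬(¬A ∧ ¬(C ⊕ B)) = min(1, 0.117 + 0.649) = min(1, 0.766) = 0.766
¬((D ∧ ¬D) ⊕ ¬(¬A ∧ ¬(C ⊕ B))) = 1 − 0.766 = 0.234

0.234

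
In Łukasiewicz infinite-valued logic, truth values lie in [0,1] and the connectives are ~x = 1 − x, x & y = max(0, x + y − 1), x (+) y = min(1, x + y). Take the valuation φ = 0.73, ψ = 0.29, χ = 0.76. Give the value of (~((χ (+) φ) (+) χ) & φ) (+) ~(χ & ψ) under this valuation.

0.95

χ (+) φ = min(1, 0.76 + 0.73) = min(1, 1.49) = 1.00
(χ (+) φ) (+) χ = min(1, 1.00 + 0.76) = min(1, 1.76) = 1.00
~((χ (+) φ) (+) χ) = 1 − 1.00 = 0.00
~((χ (+) φ) (+) χ) & φ = max(0, 0.00 + 0.73 − 1) = max(0, -0.27) = 0.00
χ & ψ = max(0, 0.76 + 0.29 − 1) = max(0, 0.05) = 0.05
~(χ & ψ) = 1 − 0.05 = 0.95
(~((χ (+) φ) (+) χ) & φ) (+) ~(χ & ψ) = min(1, 0.00 + 0.95) = min(1, 0.95) = 0.95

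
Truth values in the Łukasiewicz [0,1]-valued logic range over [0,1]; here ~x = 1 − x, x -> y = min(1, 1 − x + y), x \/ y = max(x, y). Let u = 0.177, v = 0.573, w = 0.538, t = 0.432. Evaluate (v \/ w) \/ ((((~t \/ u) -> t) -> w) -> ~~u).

v \/ w = max(0.573, 0.538) = 0.573
~t = 1 − 0.432 = 0.568
~t \/ u = max(0.568, 0.177) = 0.568
(~t \/ u) -> t = min(1, 1 − 0.568 + 0.432) = min(1, 0.864) = 0.864
((~t \/ u) -> t) -> w = min(1, 1 − 0.864 + 0.538) = min(1, 0.674) = 0.674
~u = 1 − 0.177 = 0.823
~~u = 1 − 0.823 = 0.177
(((~t \/ u) -> t) -> w) -> ~~u = min(1, 1 − 0.674 + 0.177) = min(1, 0.503) = 0.503
(v \/ w) \/ ((((~t \/ u) -> t) -> w) -> ~~u) = max(0.573, 0.503) = 0.573

0.573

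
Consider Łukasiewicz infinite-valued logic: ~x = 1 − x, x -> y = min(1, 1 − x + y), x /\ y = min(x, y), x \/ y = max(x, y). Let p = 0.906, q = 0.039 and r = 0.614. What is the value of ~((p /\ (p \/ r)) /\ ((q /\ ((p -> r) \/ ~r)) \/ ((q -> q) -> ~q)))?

p \/ r = max(0.906, 0.614) = 0.906
p /\ (p \/ r) = min(0.906, 0.906) = 0.906
p -> r = min(1, 1 − 0.906 + 0.614) = min(1, 0.708) = 0.708
~r = 1 − 0.614 = 0.386
(p -> r) \/ ~r = max(0.708, 0.386) = 0.708
q /\ ((p -> r) \/ ~r) = min(0.039, 0.708) = 0.039
q -> q = min(1, 1 − 0.039 + 0.039) = min(1, 1.000) = 1.000
~q = 1 − 0.039 = 0.961
(q -> q) -> ~q = min(1, 1 − 1.000 + 0.961) = min(1, 0.961) = 0.961
(q /\ ((p -> r) \/ ~r)) \/ ((q -> q) -> ~q) = max(0.039, 0.961) = 0.961
(p /\ (p \/ r)) /\ ((q /\ ((p -> r) \/ ~r)) \/ ((q -> q) -> ~q)) = min(0.906, 0.961) = 0.906
~((p /\ (p \/ r)) /\ ((q /\ ((p -> r) \/ ~r)) \/ ((q -> q) -> ~q))) = 1 − 0.906 = 0.094

0.094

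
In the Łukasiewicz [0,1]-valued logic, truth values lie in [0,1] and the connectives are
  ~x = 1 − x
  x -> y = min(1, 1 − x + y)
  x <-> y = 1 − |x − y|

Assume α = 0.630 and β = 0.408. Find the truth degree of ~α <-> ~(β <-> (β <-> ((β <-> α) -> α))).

0.778

~α = 1 − 0.630 = 0.370
β <-> α = 1 − |0.408 − 0.630| = 1 − 0.222 = 0.778
(β <-> α) -> α = min(1, 1 − 0.778 + 0.630) = min(1, 0.852) = 0.852
β <-> ((β <-> α) -> α) = 1 − |0.408 − 0.852| = 1 − 0.444 = 0.556
β <-> (β <-> ((β <-> α) -> α)) = 1 − |0.408 − 0.556| = 1 − 0.148 = 0.852
~(β <-> (β <-> ((β <-> α) -> α))) = 1 − 0.852 = 0.148
~α <-> ~(β <-> (β <-> ((β <-> α) -> α))) = 1 − |0.370 − 0.148| = 1 − 0.222 = 0.778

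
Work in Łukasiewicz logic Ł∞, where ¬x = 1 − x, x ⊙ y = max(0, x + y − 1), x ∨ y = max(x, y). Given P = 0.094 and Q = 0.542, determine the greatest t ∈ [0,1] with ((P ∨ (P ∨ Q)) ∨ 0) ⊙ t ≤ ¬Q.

0.916

P ∨ Q = max(0.094, 0.542) = 0.542
P ∨ (P ∨ Q) = max(0.094, 0.542) = 0.542
(P ∨ (P ∨ Q)) ∨ 0 = max(0.542, 0.000) = 0.542
So the left factor is (P ∨ (P ∨ Q)) ∨ 0 = 0.542.
¬Q = 1 − 0.542 = 0.458
So the right-hand bound is ¬Q = 0.458.
The residuum of the Łukasiewicz t-norm gives the supremum: min(1, 1 − 0.542 + 0.458).
1 − 0.542 + 0.458 = 0.916, so t = min(1, 0.916) = 0.916.
Check: 0.542 ⊙ 0.916 = max(0, 0.458) = 0.458 ≤ 0.458.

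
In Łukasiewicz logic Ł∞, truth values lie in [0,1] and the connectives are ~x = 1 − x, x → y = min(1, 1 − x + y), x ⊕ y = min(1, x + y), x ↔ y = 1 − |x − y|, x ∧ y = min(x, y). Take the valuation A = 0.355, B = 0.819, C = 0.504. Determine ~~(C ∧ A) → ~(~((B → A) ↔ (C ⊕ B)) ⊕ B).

0.645

C ∧ A = min(0.504, 0.355) = 0.355
~(C ∧ A) = 1 − 0.355 = 0.645
~~(C ∧ A) = 1 − 0.645 = 0.355
B → A = min(1, 1 − 0.819 + 0.355) = min(1, 0.536) = 0.536
C ⊕ B = min(1, 0.504 + 0.819) = min(1, 1.323) = 1.000
(B → A) ↔ (C ⊕ B) = 1 − |0.536 − 1.000| = 1 − 0.464 = 0.536
~((B → A) ↔ (C ⊕ B)) = 1 − 0.536 = 0.464
~((B → A) ↔ (C ⊕ B)) ⊕ B = min(1, 0.464 + 0.819) = min(1, 1.283) = 1.000
~(~((B → A) ↔ (C ⊕ B)) ⊕ B) = 1 − 1.000 = 0.000
~~(C ∧ A) → ~(~((B → A) ↔ (C ⊕ B)) ⊕ B) = min(1, 1 − 0.355 + 0.000) = min(1, 0.645) = 0.645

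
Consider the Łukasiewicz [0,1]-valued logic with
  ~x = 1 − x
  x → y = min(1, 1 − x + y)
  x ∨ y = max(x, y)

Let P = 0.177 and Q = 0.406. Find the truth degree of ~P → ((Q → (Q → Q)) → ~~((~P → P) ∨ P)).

0.531

~P = 1 − 0.177 = 0.823
Q → Q = min(1, 1 − 0.406 + 0.406) = min(1, 1.000) = 1.000
Q → (Q → Q) = min(1, 1 − 0.406 + 1.000) = min(1, 1.594) = 1.000
~P → P = min(1, 1 − 0.823 + 0.177) = min(1, 0.354) = 0.354
(~P → P) ∨ P = max(0.354, 0.177) = 0.354
~((~P → P) ∨ P) = 1 − 0.354 = 0.646
~~((~P → P) ∨ P) = 1 − 0.646 = 0.354
(Q → (Q → Q)) → ~~((~P → P) ∨ P) = min(1, 1 − 1.000 + 0.354) = min(1, 0.354) = 0.354
~P → ((Q → (Q → Q)) → ~~((~P → P) ∨ P)) = min(1, 1 − 0.823 + 0.354) = min(1, 0.531) = 0.531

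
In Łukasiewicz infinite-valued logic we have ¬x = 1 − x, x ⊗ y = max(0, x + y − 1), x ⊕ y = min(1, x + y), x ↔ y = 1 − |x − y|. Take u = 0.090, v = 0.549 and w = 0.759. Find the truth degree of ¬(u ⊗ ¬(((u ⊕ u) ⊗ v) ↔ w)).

u ⊕ u = min(1, 0.090 + 0.090) = min(1, 0.180) = 0.180
(u ⊕ u) ⊗ v = max(0, 0.180 + 0.549 − 1) = max(0, -0.271) = 0.000
((u ⊕ u) ⊗ v) ↔ w = 1 − |0.000 − 0.759| = 1 − 0.759 = 0.241
¬(((u ⊕ u) ⊗ v) ↔ w) = 1 − 0.241 = 0.759
u ⊗ ¬(((u ⊕ u) ⊗ v) ↔ w) = max(0, 0.090 + 0.759 − 1) = max(0, -0.151) = 0.000
¬(u ⊗ ¬(((u ⊕ u) ⊗ v) ↔ w)) = 1 − 0.000 = 1.000

1.000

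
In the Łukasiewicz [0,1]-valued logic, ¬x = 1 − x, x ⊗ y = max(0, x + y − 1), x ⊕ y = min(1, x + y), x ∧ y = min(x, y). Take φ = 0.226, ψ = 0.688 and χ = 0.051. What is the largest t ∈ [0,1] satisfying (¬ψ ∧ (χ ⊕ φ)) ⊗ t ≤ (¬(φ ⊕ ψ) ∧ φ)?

¬ψ = 1 − 0.688 = 0.312
χ ⊕ φ = min(1, 0.051 + 0.226) = min(1, 0.277) = 0.277
¬ψ ∧ (χ ⊕ φ) = min(0.312, 0.277) = 0.277
So the left factor is ¬ψ ∧ (χ ⊕ φ) = 0.277.
φ ⊕ ψ = min(1, 0.226 + 0.688) = min(1, 0.914) = 0.914
¬(φ ⊕ ψ) = 1 − 0.914 = 0.086
¬(φ ⊕ ψ) ∧ φ = min(0.086, 0.226) = 0.086
So the right-hand bound is ¬(φ ⊕ ψ) ∧ φ = 0.086.
The residuum of the Łukasiewicz t-norm gives the supremum: min(1, 1 − 0.277 + 0.086).
1 − 0.277 + 0.086 = 0.809, so t = min(1, 0.809) = 0.809.
Check: 0.277 ⊗ 0.809 = max(0, 0.086) = 0.086 ≤ 0.086.

0.809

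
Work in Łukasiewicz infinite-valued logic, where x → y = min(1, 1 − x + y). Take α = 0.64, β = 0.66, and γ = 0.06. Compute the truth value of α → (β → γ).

β → γ = min(1, 1 − 0.66 + 0.06) = min(1, 0.40) = 0.40
α → (β → γ) = min(1, 1 − 0.64 + 0.40) = min(1, 0.76) = 0.76

0.76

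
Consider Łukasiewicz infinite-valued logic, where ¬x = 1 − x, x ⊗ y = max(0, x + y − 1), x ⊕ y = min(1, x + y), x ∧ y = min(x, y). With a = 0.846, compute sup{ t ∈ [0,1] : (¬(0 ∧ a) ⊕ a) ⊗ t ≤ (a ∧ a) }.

0 ∧ a = min(0.000, 0.846) = 0.000
¬(0 ∧ a) = 1 − 0.000 = 1.000
¬(0 ∧ a) ⊕ a = min(1, 1.000 + 0.846) = min(1, 1.846) = 1.000
So the left factor is ¬(0 ∧ a) ⊕ a = 1.000.
a ∧ a = min(0.846, 0.846) = 0.846
So the right-hand bound is a ∧ a = 0.846.
The residuum of the Łukasiewicz t-norm gives the supremum: min(1, 1 − 1.000 + 0.846).
1 − 1.000 + 0.846 = 0.846, so t = min(1, 0.846) = 0.846.
Check: 1.000 ⊗ 0.846 = max(0, 0.846) = 0.846 ≤ 0.846.

0.846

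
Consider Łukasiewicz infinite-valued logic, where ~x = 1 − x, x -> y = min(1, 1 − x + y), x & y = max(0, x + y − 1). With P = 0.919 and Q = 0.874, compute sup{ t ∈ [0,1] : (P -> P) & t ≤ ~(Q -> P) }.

P -> P = min(1, 1 − 0.919 + 0.919) = min(1, 1.000) = 1.000
So the left factor is P -> P = 1.000.
Q -> P = min(1, 1 − 0.874 + 0.919) = min(1, 1.045) = 1.000
~(Q -> P) = 1 − 1.000 = 0.000
So the right-hand bound is ~(Q -> P) = 0.000.
The residuum of the Łukasiewicz t-norm gives the supremum: min(1, 1 − 1.000 + 0.000).
1 − 1.000 + 0.000 = 0.000, so t = min(1, 0.000) = 0.000.
Check: 1.000 & 0.000 = max(0, 0.000) = 0.000 ≤ 0.000.

0.000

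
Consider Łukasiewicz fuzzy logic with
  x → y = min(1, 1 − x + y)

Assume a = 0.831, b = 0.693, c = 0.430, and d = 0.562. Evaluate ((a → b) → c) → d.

a → b = min(1, 1 − 0.831 + 0.693) = min(1, 0.862) = 0.862
(a → b) → c = min(1, 1 − 0.862 + 0.430) = min(1, 0.568) = 0.568
((a → b) → c) → d = min(1, 1 − 0.568 + 0.562) = min(1, 0.994) = 0.994

0.994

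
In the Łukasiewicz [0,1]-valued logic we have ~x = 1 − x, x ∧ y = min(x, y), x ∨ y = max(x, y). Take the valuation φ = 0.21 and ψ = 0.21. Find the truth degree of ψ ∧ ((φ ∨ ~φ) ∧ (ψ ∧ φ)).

~φ = 1 − 0.21 = 0.79
φ ∨ ~φ = max(0.21, 0.79) = 0.79
ψ ∧ φ = min(0.21, 0.21) = 0.21
(φ ∨ ~φ) ∧ (ψ ∧ φ) = min(0.79, 0.21) = 0.21
ψ ∧ ((φ ∨ ~φ) ∧ (ψ ∧ φ)) = min(0.21, 0.21) = 0.21

0.21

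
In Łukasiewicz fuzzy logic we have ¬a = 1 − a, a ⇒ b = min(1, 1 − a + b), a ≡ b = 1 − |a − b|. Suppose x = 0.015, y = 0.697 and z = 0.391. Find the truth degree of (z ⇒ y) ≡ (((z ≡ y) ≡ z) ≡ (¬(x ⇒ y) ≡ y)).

0.606

z ⇒ y = min(1, 1 − 0.391 + 0.697) = min(1, 1.306) = 1.000
z ≡ y = 1 − |0.391 − 0.697| = 1 − 0.306 = 0.694
(z ≡ y) ≡ z = 1 − |0.694 − 0.391| = 1 − 0.303 = 0.697
x ⇒ y = min(1, 1 − 0.015 + 0.697) = min(1, 1.682) = 1.000
¬(x ⇒ y) = 1 − 1.000 = 0.000
¬(x ⇒ y) ≡ y = 1 − |0.000 − 0.697| = 1 − 0.697 = 0.303
((z ≡ y) ≡ z) ≡ (¬(x ⇒ y) ≡ y) = 1 − |0.697 − 0.303| = 1 − 0.394 = 0.606
(z ⇒ y) ≡ (((z ≡ y) ≡ z) ≡ (¬(x ⇒ y) ≡ y)) = 1 − |1.000 − 0.606| = 1 − 0.394 = 0.606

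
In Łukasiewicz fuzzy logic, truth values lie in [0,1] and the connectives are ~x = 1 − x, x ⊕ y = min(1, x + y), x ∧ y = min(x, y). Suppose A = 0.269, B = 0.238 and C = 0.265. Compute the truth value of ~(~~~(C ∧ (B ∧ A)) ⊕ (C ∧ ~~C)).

0.000

B ∧ A = min(0.238, 0.269) = 0.238
C ∧ (B ∧ A) = min(0.265, 0.238) = 0.238
~(C ∧ (B ∧ A)) = 1 − 0.238 = 0.762
~~(C ∧ (B ∧ A)) = 1 − 0.762 = 0.238
~~~(C ∧ (B ∧ A)) = 1 − 0.238 = 0.762
~C = 1 − 0.265 = 0.735
~~C = 1 − 0.735 = 0.265
C ∧ ~~C = min(0.265, 0.265) = 0.265
~~~(C ∧ (B ∧ A)) ⊕ (C ∧ ~~C) = min(1, 0.762 + 0.265) = min(1, 1.027) = 1.000
~(~~~(C ∧ (B ∧ A)) ⊕ (C ∧ ~~C)) = 1 − 1.000 = 0.000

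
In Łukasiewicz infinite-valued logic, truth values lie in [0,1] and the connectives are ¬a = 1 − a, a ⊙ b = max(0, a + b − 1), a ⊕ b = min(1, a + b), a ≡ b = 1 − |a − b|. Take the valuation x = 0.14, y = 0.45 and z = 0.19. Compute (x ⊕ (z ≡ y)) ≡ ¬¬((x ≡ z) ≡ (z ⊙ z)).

z ≡ y = 1 − |0.19 − 0.45| = 1 − 0.26 = 0.74
x ⊕ (z ≡ y) = min(1, 0.14 + 0.74) = min(1, 0.88) = 0.88
x ≡ z = 1 − |0.14 − 0.19| = 1 − 0.05 = 0.95
z ⊙ z = max(0, 0.19 + 0.19 − 1) = max(0, -0.62) = 0.00
(x ≡ z) ≡ (z ⊙ z) = 1 − |0.95 − 0.00| = 1 − 0.95 = 0.05
¬((x ≡ z) ≡ (z ⊙ z)) = 1 − 0.05 = 0.95
¬¬((x ≡ z) ≡ (z ⊙ z)) = 1 − 0.95 = 0.05
(x ⊕ (z ≡ y)) ≡ ¬¬((x ≡ z) ≡ (z ⊙ z)) = 1 − |0.88 − 0.05| = 1 − 0.83 = 0.17

0.17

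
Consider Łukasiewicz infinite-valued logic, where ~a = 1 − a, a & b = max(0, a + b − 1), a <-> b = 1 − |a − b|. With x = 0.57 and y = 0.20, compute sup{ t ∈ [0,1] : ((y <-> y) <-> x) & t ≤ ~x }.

y <-> y = 1 − |0.20 − 0.20| = 1 − 0.00 = 1.00
(y <-> y) <-> x = 1 − |1.00 − 0.57| = 1 − 0.43 = 0.57
So the left factor is (y <-> y) <-> x = 0.57.
~x = 1 − 0.57 = 0.43
So the right-hand bound is ~x = 0.43.
The residuum of the Łukasiewicz t-norm gives the supremum: min(1, 1 − 0.57 + 0.43).
1 − 0.57 + 0.43 = 0.86, so t = min(1, 0.86) = 0.86.
Check: 0.57 & 0.86 = max(0, 0.43) = 0.43 ≤ 0.43.

0.86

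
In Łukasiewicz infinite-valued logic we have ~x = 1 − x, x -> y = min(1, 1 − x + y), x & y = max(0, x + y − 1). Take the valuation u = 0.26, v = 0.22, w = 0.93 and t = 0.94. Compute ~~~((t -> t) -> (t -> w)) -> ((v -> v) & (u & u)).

0.99

t -> t = min(1, 1 − 0.94 + 0.94) = min(1, 1.00) = 1.00
t -> w = min(1, 1 − 0.94 + 0.93) = min(1, 0.99) = 0.99
(t -> t) -> (t -> w) = min(1, 1 − 1.00 + 0.99) = min(1, 0.99) = 0.99
~((t -> t) -> (t -> w)) = 1 − 0.99 = 0.01
~~((t -> t) -> (t -> w)) = 1 − 0.01 = 0.99
~~~((t -> t) -> (t -> w)) = 1 − 0.99 = 0.01
v -> v = min(1, 1 − 0.22 + 0.22) = min(1, 1.00) = 1.00
u & u = max(0, 0.26 + 0.26 − 1) = max(0, -0.48) = 0.00
(v -> v) & (u & u) = max(0, 1.00 + 0.00 − 1) = max(0, 0.00) = 0.00
~~~((t -> t) -> (t -> w)) -> ((v -> v) & (u & u)) = min(1, 1 − 0.01 + 0.00) = min(1, 0.99) = 0.99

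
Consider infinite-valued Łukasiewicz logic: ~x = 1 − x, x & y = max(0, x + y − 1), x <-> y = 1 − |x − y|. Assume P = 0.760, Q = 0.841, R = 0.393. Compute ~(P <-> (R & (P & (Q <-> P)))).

Q <-> P = 1 − |0.841 − 0.760| = 1 − 0.081 = 0.919
P & (Q <-> P) = max(0, 0.760 + 0.919 − 1) = max(0, 0.679) = 0.679
R & (P & (Q <-> P)) = max(0, 0.393 + 0.679 − 1) = max(0, 0.072) = 0.072
P <-> (R & (P & (Q <-> P))) = 1 − |0.760 − 0.072| = 1 − 0.688 = 0.312
~(P <-> (R & (P & (Q <-> P)))) = 1 − 0.312 = 0.688

0.688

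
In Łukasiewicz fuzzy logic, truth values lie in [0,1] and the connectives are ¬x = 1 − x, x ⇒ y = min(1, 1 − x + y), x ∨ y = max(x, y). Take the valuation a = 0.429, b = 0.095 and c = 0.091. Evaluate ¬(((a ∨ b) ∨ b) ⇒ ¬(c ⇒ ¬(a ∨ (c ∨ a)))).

0.429

a ∨ b = max(0.429, 0.095) = 0.429
(a ∨ b) ∨ b = max(0.429, 0.095) = 0.429
c ∨ a = max(0.091, 0.429) = 0.429
a ∨ (c ∨ a) = max(0.429, 0.429) = 0.429
¬(a ∨ (c ∨ a)) = 1 − 0.429 = 0.571
c ⇒ ¬(a ∨ (c ∨ a)) = min(1, 1 − 0.091 + 0.571) = min(1, 1.480) = 1.000
¬(c ⇒ ¬(a ∨ (c ∨ a))) = 1 − 1.000 = 0.000
((a ∨ b) ∨ b) ⇒ ¬(c ⇒ ¬(a ∨ (c ∨ a))) = min(1, 1 − 0.429 + 0.000) = min(1, 0.571) = 0.571
¬(((a ∨ b) ∨ b) ⇒ ¬(c ⇒ ¬(a ∨ (c ∨ a)))) = 1 − 0.571 = 0.429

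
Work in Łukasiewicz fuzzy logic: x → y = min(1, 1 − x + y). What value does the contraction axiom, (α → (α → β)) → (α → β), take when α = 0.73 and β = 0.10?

α → β = min(1, 1 − 0.73 + 0.10) = min(1, 0.37) = 0.37
α → (α → β) = min(1, 1 − 0.73 + 0.37) = min(1, 0.64) = 0.64
(α → (α → β)) → (α → β) = min(1, 1 − 0.64 + 0.37) = min(1, 0.73) = 0.73
(The value 0.73 < 1 shows this instance is not satisfied; fails in Ł∞ (the t-norm is not idempotent).)

0.73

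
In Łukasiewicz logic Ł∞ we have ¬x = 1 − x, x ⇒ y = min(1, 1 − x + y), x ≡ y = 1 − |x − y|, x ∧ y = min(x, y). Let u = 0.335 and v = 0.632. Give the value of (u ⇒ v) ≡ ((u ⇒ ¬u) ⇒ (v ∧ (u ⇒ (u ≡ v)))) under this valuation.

0.632

u ⇒ v = min(1, 1 − 0.335 + 0.632) = min(1, 1.297) = 1.000
¬u = 1 − 0.335 = 0.665
u ⇒ ¬u = min(1, 1 − 0.335 + 0.665) = min(1, 1.330) = 1.000
u ≡ v = 1 − |0.335 − 0.632| = 1 − 0.297 = 0.703
u ⇒ (u ≡ v) = min(1, 1 − 0.335 + 0.703) = min(1, 1.368) = 1.000
v ∧ (u ⇒ (u ≡ v)) = min(0.632, 1.000) = 0.632
(u ⇒ ¬u) ⇒ (v ∧ (u ⇒ (u ≡ v))) = min(1, 1 − 1.000 + 0.632) = min(1, 0.632) = 0.632
(u ⇒ v) ≡ ((u ⇒ ¬u) ⇒ (v ∧ (u ⇒ (u ≡ v)))) = 1 − |1.000 − 0.632| = 1 − 0.368 = 0.632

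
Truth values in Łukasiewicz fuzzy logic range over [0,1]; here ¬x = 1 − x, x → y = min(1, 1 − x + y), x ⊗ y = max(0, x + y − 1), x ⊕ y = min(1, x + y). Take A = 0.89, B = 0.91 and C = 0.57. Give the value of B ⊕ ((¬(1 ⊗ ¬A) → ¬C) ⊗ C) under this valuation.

¬A = 1 − 0.89 = 0.11
1 ⊗ ¬A = max(0, 1.00 + 0.11 − 1) = max(0, 0.11) = 0.11
¬(1 ⊗ ¬A) = 1 − 0.11 = 0.89
¬C = 1 − 0.57 = 0.43
¬(1 ⊗ ¬A) → ¬C = min(1, 1 − 0.89 + 0.43) = min(1, 0.54) = 0.54
(¬(1 ⊗ ¬A) → ¬C) ⊗ C = max(0, 0.54 + 0.57 − 1) = max(0, 0.11) = 0.11
B ⊕ ((¬(1 ⊗ ¬A) → ¬C) ⊗ C) = min(1, 0.91 + 0.11) = min(1, 1.02) = 1.00

1.00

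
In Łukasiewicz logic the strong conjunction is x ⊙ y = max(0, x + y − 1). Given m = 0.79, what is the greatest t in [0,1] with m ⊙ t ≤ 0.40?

The residuum of the Łukasiewicz t-norm gives the supremum: min(1, 1 − 0.79 + 0.40).
1 − 0.79 + 0.40 = 0.61, so t = min(1, 0.61) = 0.61.
Check: 0.79 ⊙ 0.61 = max(0, 0.40) = 0.40 ≤ 0.40.

0.61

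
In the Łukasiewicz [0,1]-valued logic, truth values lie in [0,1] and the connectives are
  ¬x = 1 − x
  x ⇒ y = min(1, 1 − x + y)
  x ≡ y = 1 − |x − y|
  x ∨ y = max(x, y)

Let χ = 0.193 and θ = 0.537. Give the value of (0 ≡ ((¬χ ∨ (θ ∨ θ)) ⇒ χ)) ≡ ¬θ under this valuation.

0.849

¬χ = 1 − 0.193 = 0.807
θ ∨ θ = max(0.537, 0.537) = 0.537
¬χ ∨ (θ ∨ θ) = max(0.807, 0.537) = 0.807
(¬χ ∨ (θ ∨ θ)) ⇒ χ = min(1, 1 − 0.807 + 0.193) = min(1, 0.386) = 0.386
0 ≡ ((¬χ ∨ (θ ∨ θ)) ⇒ χ) = 1 − |0.000 − 0.386| = 1 − 0.386 = 0.614
¬θ = 1 − 0.537 = 0.463
(0 ≡ ((¬χ ∨ (θ ∨ θ)) ⇒ χ)) ≡ ¬θ = 1 − |0.614 − 0.463| = 1 − 0.151 = 0.849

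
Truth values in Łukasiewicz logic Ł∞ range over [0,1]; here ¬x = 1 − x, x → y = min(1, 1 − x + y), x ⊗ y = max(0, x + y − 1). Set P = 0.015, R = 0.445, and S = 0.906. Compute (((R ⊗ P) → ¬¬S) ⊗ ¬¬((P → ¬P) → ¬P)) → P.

R ⊗ P = max(0, 0.445 + 0.015 − 1) = max(0, -0.540) = 0.000
¬S = 1 − 0.906 = 0.094
¬¬S = 1 − 0.094 = 0.906
(R ⊗ P) → ¬¬S = min(1, 1 − 0.000 + 0.906) = min(1, 1.906) = 1.000
¬P = 1 − 0.015 = 0.985
P → ¬P = min(1, 1 − 0.015 + 0.985) = min(1, 1.970) = 1.000
(P → ¬P) → ¬P = min(1, 1 − 1.000 + 0.985) = min(1, 0.985) = 0.985
¬((P → ¬P) → ¬P) = 1 − 0.985 = 0.015
¬¬((P → ¬P) → ¬P) = 1 − 0.015 = 0.985
((R ⊗ P) → ¬¬S) ⊗ ¬¬((P → ¬P) → ¬P) = max(0, 1.000 + 0.985 − 1) = max(0, 0.985) = 0.985
(((R ⊗ P) → ¬¬S) ⊗ ¬¬((P → ¬P) → ¬P)) → P = min(1, 1 − 0.985 + 0.015) = min(1, 0.030) = 0.030

0.030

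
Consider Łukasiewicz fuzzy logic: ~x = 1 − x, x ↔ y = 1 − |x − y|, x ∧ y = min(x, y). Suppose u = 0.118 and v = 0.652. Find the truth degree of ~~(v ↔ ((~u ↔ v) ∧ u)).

~u = 1 − 0.118 = 0.882
~u ↔ v = 1 − |0.882 − 0.652| = 1 − 0.230 = 0.770
(~u ↔ v) ∧ u = min(0.770, 0.118) = 0.118
v ↔ ((~u ↔ v) ∧ u) = 1 − |0.652 − 0.118| = 1 − 0.534 = 0.466
~(v ↔ ((~u ↔ v) ∧ u)) = 1 − 0.466 = 0.534
~~(v ↔ ((~u ↔ v) ∧ u)) = 1 − 0.534 = 0.466

0.466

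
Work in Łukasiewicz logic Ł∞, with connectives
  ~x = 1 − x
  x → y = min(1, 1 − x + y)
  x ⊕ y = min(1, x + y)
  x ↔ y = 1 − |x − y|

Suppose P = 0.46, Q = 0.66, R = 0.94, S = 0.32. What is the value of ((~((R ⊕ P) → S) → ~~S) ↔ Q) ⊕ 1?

R ⊕ P = min(1, 0.94 + 0.46) = min(1, 1.40) = 1.00
(R ⊕ P) → S = min(1, 1 − 1.00 + 0.32) = min(1, 0.32) = 0.32
~((R ⊕ P) → S) = 1 − 0.32 = 0.68
~S = 1 − 0.32 = 0.68
~~S = 1 − 0.68 = 0.32
~((R ⊕ P) → S) → ~~S = min(1, 1 − 0.68 + 0.32) = min(1, 0.64) = 0.64
(~((R ⊕ P) → S) → ~~S) ↔ Q = 1 − |0.64 − 0.66| = 1 − 0.02 = 0.98
((~((R ⊕ P) → S) → ~~S) ↔ Q) ⊕ 1 = min(1, 0.98 + 1.00) = min(1, 1.98) = 1.00

1.00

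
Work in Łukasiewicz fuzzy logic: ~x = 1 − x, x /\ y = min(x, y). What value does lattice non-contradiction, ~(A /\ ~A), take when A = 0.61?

~A = 1 − 0.61 = 0.39
A /\ ~A = min(0.61, 0.39) = 0.39
~(A /\ ~A) = 1 − 0.39 = 0.61
(The value 0.61 < 1 shows this instance is not satisfied; not a Ł∞-tautology — its value is 1 − min(a, 1−a).)

0.61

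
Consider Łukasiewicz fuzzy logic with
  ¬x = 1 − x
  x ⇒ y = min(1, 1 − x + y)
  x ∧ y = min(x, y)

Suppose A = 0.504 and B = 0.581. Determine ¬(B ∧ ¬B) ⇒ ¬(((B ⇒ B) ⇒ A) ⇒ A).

0.419

¬B = 1 − 0.581 = 0.419
B ∧ ¬B = min(0.581, 0.419) = 0.419
¬(B ∧ ¬B) = 1 − 0.419 = 0.581
B ⇒ B = min(1, 1 − 0.581 + 0.581) = min(1, 1.000) = 1.000
(B ⇒ B) ⇒ A = min(1, 1 − 1.000 + 0.504) = min(1, 0.504) = 0.504
((B ⇒ B) ⇒ A) ⇒ A = min(1, 1 − 0.504 + 0.504) = min(1, 1.000) = 1.000
¬(((B ⇒ B) ⇒ A) ⇒ A) = 1 − 1.000 = 0.000
¬(B ∧ ¬B) ⇒ ¬(((B ⇒ B) ⇒ A) ⇒ A) = min(1, 1 − 0.581 + 0.000) = min(1, 0.419) = 0.419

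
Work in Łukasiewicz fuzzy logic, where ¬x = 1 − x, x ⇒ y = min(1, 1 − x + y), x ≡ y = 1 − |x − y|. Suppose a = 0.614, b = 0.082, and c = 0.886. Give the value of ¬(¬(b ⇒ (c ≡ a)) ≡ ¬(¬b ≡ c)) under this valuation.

0.032

c ≡ a = 1 − |0.886 − 0.614| = 1 − 0.272 = 0.728
b ⇒ (c ≡ a) = min(1, 1 − 0.082 + 0.728) = min(1, 1.646) = 1.000
¬(b ⇒ (c ≡ a)) = 1 − 1.000 = 0.000
¬b = 1 − 0.082 = 0.918
¬b ≡ c = 1 − |0.918 − 0.886| = 1 − 0.032 = 0.968
¬(¬b ≡ c) = 1 − 0.968 = 0.032
¬(b ⇒ (c ≡ a)) ≡ ¬(¬b ≡ c) = 1 − |0.000 − 0.032| = 1 − 0.032 = 0.968
¬(¬(b ⇒ (c ≡ a)) ≡ ¬(¬b ≡ c)) = 1 − 0.968 = 0.032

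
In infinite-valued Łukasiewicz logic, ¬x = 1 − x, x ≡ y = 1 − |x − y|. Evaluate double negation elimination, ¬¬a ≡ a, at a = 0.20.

¬a = 1 − 0.20 = 0.80
¬¬a = 1 − 0.80 = 0.20
¬¬a ≡ a = 1 − |0.20 − 0.20| = 1 − 0.00 = 1.00
(As expected: always 1 in Ł∞ since negation is involutive.)

1.00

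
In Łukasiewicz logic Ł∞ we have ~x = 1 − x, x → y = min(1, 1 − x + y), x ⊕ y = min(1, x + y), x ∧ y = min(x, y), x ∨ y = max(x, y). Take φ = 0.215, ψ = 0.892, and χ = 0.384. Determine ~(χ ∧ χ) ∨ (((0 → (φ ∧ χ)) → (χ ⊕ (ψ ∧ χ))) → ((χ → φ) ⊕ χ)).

χ ∧ χ = min(0.384, 0.384) = 0.384
~(χ ∧ χ) = 1 − 0.384 = 0.616
φ ∧ χ = min(0.215, 0.384) = 0.215
0 → (φ ∧ χ) = min(1, 1 − 0.000 + 0.215) = min(1, 1.215) = 1.000
ψ ∧ χ = min(0.892, 0.384) = 0.384
χ ⊕ (ψ ∧ χ) = min(1, 0.384 + 0.384) = min(1, 0.768) = 0.768
(0 → (φ ∧ χ)) → (χ ⊕ (ψ ∧ χ)) = min(1, 1 − 1.000 + 0.768) = min(1, 0.768) = 0.768
χ → φ = min(1, 1 − 0.384 + 0.215) = min(1, 0.831) = 0.831
(χ → φ) ⊕ χ = min(1, 0.831 + 0.384) = min(1, 1.215) = 1.000
((0 → (φ ∧ χ)) → (χ ⊕ (ψ ∧ χ))) → ((χ → φ) ⊕ χ) = min(1, 1 − 0.768 + 1.000) = min(1, 1.232) = 1.000
~(χ ∧ χ) ∨ (((0 → (φ ∧ χ)) → (χ ⊕ (ψ ∧ χ))) → ((χ → φ) ⊕ χ)) = max(0.616, 1.000) = 1.000

1.000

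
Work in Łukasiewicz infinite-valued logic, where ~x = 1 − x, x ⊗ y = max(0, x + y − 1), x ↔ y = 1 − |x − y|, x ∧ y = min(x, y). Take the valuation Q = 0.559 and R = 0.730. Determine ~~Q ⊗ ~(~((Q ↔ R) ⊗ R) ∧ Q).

~Q = 1 − 0.559 = 0.441
~~Q = 1 − 0.441 = 0.559
Q ↔ R = 1 − |0.559 − 0.730| = 1 − 0.171 = 0.829
(Q ↔ R) ⊗ R = max(0, 0.829 + 0.730 − 1) = max(0, 0.559) = 0.559
~((Q ↔ R) ⊗ R) = 1 − 0.559 = 0.441
~((Q ↔ R) ⊗ R) ∧ Q = min(0.441, 0.559) = 0.441
~(~((Q ↔ R) ⊗ R) ∧ Q) = 1 − 0.441 = 0.559
~~Q ⊗ ~(~((Q ↔ R) ⊗ R) ∧ Q) = max(0, 0.559 + 0.559 − 1) = max(0, 0.118) = 0.118

0.118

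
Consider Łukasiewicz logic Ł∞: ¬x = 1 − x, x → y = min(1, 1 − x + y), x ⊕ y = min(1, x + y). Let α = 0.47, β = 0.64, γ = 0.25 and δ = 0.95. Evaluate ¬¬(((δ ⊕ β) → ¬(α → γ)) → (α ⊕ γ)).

1.00

δ ⊕ β = min(1, 0.95 + 0.64) = min(1, 1.59) = 1.00
α → γ = min(1, 1 − 0.47 + 0.25) = min(1, 0.78) = 0.78
¬(α → γ) = 1 − 0.78 = 0.22
(δ ⊕ β) → ¬(α → γ) = min(1, 1 − 1.00 + 0.22) = min(1, 0.22) = 0.22
α ⊕ γ = min(1, 0.47 + 0.25) = min(1, 0.72) = 0.72
((δ ⊕ β) → ¬(α → γ)) → (α ⊕ γ) = min(1, 1 − 0.22 + 0.72) = min(1, 1.50) = 1.00
¬(((δ ⊕ β) → ¬(α → γ)) → (α ⊕ γ)) = 1 − 1.00 = 0.00
¬¬(((δ ⊕ β) → ¬(α → γ)) → (α ⊕ γ)) = 1 − 0.00 = 1.00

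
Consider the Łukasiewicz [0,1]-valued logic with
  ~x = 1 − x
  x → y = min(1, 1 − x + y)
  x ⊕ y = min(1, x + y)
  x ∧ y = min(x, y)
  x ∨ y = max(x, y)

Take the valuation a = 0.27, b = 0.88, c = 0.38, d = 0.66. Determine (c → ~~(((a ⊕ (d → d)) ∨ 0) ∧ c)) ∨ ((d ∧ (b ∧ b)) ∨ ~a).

d → d = min(1, 1 − 0.66 + 0.66) = min(1, 1.00) = 1.00
a ⊕ (d → d) = min(1, 0.27 + 1.00) = min(1, 1.27) = 1.00
(a ⊕ (d → d)) ∨ 0 = max(1.00, 0.00) = 1.00
((a ⊕ (d → d)) ∨ 0) ∧ c = min(1.00, 0.38) = 0.38
~(((a ⊕ (d → d)) ∨ 0) ∧ c) = 1 − 0.38 = 0.62
~~(((a ⊕ (d → d)) ∨ 0) ∧ c) = 1 − 0.62 = 0.38
c → ~~(((a ⊕ (d → d)) ∨ 0) ∧ c) = min(1, 1 − 0.38 + 0.38) = min(1, 1.00) = 1.00
b ∧ b = min(0.88, 0.88) = 0.88
d ∧ (b ∧ b) = min(0.66, 0.88) = 0.66
~a = 1 − 0.27 = 0.73
(d ∧ (b ∧ b)) ∨ ~a = max(0.66, 0.73) = 0.73
(c → ~~(((a ⊕ (d → d)) ∨ 0) ∧ c)) ∨ ((d ∧ (b ∧ b)) ∨ ~a) = max(1.00, 0.73) = 1.00

1.00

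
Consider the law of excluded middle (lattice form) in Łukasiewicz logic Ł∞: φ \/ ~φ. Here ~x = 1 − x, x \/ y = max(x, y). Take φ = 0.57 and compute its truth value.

~φ = 1 − 0.57 = 0.43
φ \/ ~φ = max(0.57, 0.43) = 0.57
(The value 0.57 < 1 shows this instance is not satisfied; not a Ł∞-tautology — its value is max(a, 1−a).)

0.57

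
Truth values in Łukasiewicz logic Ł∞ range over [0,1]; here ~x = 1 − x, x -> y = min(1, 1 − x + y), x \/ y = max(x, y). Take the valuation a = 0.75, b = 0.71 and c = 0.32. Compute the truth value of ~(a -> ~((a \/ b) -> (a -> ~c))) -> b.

0.96

a \/ b = max(0.75, 0.71) = 0.75
~c = 1 − 0.32 = 0.68
a -> ~c = min(1, 1 − 0.75 + 0.68) = min(1, 0.93) = 0.93
(a \/ b) -> (a -> ~c) = min(1, 1 − 0.75 + 0.93) = min(1, 1.18) = 1.00
~((a \/ b) -> (a -> ~c)) = 1 − 1.00 = 0.00
a -> ~((a \/ b) -> (a -> ~c)) = min(1, 1 − 0.75 + 0.00) = min(1, 0.25) = 0.25
~(a -> ~((a \/ b) -> (a -> ~c))) = 1 − 0.25 = 0.75
~(a -> ~((a \/ b) -> (a -> ~c))) -> b = min(1, 1 − 0.75 + 0.71) = min(1, 0.96) = 0.96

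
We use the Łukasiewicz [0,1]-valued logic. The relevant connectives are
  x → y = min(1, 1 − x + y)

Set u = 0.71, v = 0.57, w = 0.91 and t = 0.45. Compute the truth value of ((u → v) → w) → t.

0.45

u → v = min(1, 1 − 0.71 + 0.57) = min(1, 0.86) = 0.86
(u → v) → w = min(1, 1 − 0.86 + 0.91) = min(1, 1.05) = 1.00
((u → v) → w) → t = min(1, 1 − 1.00 + 0.45) = min(1, 0.45) = 0.45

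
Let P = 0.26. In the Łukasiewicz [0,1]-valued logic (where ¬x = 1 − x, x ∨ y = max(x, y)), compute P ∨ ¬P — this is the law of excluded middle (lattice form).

0.74

¬P = 1 − 0.26 = 0.74
P ∨ ¬P = max(0.26, 0.74) = 0.74
(The value 0.74 < 1 shows this instance is not satisfied; not a Ł∞-tautology — its value is max(a, 1−a).)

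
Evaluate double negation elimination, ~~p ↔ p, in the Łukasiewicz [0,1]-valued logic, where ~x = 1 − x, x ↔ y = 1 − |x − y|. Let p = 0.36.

~p = 1 − 0.36 = 0.64
~~p = 1 − 0.64 = 0.36
~~p ↔ p = 1 − |0.36 − 0.36| = 1 − 0.00 = 1.00
(As expected: always 1 in Ł∞ since negation is involutive.)

1.00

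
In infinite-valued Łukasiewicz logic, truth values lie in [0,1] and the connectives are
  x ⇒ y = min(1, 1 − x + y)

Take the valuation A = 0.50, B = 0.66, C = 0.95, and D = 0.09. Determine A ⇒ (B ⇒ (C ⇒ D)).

0.98

C ⇒ D = min(1, 1 − 0.95 + 0.09) = min(1, 0.14) = 0.14
B ⇒ (C ⇒ D) = min(1, 1 − 0.66 + 0.14) = min(1, 0.48) = 0.48
A ⇒ (B ⇒ (C ⇒ D)) = min(1, 1 − 0.50 + 0.48) = min(1, 0.98) = 0.98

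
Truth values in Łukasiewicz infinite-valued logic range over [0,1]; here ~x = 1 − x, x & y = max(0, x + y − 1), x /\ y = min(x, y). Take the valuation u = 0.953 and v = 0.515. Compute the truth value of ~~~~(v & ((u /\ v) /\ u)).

0.030

u /\ v = min(0.953, 0.515) = 0.515
(u /\ v) /\ u = min(0.515, 0.953) = 0.515
v & ((u /\ v) /\ u) = max(0, 0.515 + 0.515 − 1) = max(0, 0.030) = 0.030
~(v & ((u /\ v) /\ u)) = 1 − 0.030 = 0.970
~~(v & ((u /\ v) /\ u)) = 1 − 0.970 = 0.030
~~~(v & ((u /\ v) /\ u)) = 1 − 0.030 = 0.970
~~~~(v & ((u /\ v) /\ u)) = 1 − 0.970 = 0.030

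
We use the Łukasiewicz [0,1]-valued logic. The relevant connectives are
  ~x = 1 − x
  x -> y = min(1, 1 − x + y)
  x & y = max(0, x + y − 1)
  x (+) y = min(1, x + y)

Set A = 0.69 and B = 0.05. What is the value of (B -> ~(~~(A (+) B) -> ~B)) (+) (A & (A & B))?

A (+) B = min(1, 0.69 + 0.05) = min(1, 0.74) = 0.74
~(A (+) B) = 1 − 0.74 = 0.26
~~(A (+) B) = 1 − 0.26 = 0.74
~B = 1 − 0.05 = 0.95
~~(A (+) B) -> ~B = min(1, 1 − 0.74 + 0.95) = min(1, 1.21) = 1.00
~(~~(A (+) B) -> ~B) = 1 − 1.00 = 0.00
B -> ~(~~(A (+) B) -> ~B) = min(1, 1 − 0.05 + 0.00) = min(1, 0.95) = 0.95
A & B = max(0, 0.69 + 0.05 − 1) = max(0, -0.26) = 0.00
A & (A & B) = max(0, 0.69 + 0.00 − 1) = max(0, -0.31) = 0.00
(B -> ~(~~(A (+) B) -> ~B)) (+) (A & (A & B)) = min(1, 0.95 + 0.00) = min(1, 0.95) = 0.95

0.95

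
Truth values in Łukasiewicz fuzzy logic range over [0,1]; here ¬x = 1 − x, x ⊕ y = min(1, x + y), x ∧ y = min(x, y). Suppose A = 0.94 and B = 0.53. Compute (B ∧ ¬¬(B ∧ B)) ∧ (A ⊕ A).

B ∧ B = min(0.53, 0.53) = 0.53
¬(B ∧ B) = 1 − 0.53 = 0.47
¬¬(B ∧ B) = 1 − 0.47 = 0.53
B ∧ ¬¬(B ∧ B) = min(0.53, 0.53) = 0.53
A ⊕ A = min(1, 0.94 + 0.94) = min(1, 1.88) = 1.00
(B ∧ ¬¬(B ∧ B)) ∧ (A ⊕ A) = min(0.53, 1.00) = 0.53

0.53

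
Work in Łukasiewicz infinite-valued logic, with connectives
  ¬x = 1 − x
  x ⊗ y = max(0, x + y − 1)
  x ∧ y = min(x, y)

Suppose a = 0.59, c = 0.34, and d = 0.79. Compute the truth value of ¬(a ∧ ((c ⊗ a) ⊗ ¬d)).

c ⊗ a = max(0, 0.34 + 0.59 − 1) = max(0, -0.07) = 0.00
¬d = 1 − 0.79 = 0.21
(c ⊗ a) ⊗ ¬d = max(0, 0.00 + 0.21 − 1) = max(0, -0.79) = 0.00
a ∧ ((c ⊗ a) ⊗ ¬d) = min(0.59, 0.00) = 0.00
¬(a ∧ ((c ⊗ a) ⊗ ¬d)) = 1 − 0.00 = 1.00

1.00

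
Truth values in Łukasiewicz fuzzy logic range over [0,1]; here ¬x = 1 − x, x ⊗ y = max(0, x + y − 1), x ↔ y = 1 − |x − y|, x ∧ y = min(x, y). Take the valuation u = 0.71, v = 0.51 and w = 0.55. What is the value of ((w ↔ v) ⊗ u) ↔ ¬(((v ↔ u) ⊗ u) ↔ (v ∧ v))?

w ↔ v = 1 − |0.55 − 0.51| = 1 − 0.04 = 0.96
(w ↔ v) ⊗ u = max(0, 0.96 + 0.71 − 1) = max(0, 0.67) = 0.67
v ↔ u = 1 − |0.51 − 0.71| = 1 − 0.20 = 0.80
(v ↔ u) ⊗ u = max(0, 0.80 + 0.71 − 1) = max(0, 0.51) = 0.51
v ∧ v = min(0.51, 0.51) = 0.51
((v ↔ u) ⊗ u) ↔ (v ∧ v) = 1 − |0.51 − 0.51| = 1 − 0.00 = 1.00
¬(((v ↔ u) ⊗ u) ↔ (v ∧ v)) = 1 − 1.00 = 0.00
((w ↔ v) ⊗ u) ↔ ¬(((v ↔ u) ⊗ u) ↔ (v ∧ v)) = 1 − |0.67 − 0.00| = 1 − 0.67 = 0.33

0.33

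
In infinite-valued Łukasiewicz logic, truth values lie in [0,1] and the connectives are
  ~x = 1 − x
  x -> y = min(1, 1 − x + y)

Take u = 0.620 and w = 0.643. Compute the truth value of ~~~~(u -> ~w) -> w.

~w = 1 − 0.643 = 0.357
u -> ~w = min(1, 1 − 0.620 + 0.357) = min(1, 0.737) = 0.737
~(u -> ~w) = 1 − 0.737 = 0.263
~~(u -> ~w) = 1 − 0.263 = 0.737
~~~(u -> ~w) = 1 − 0.737 = 0.263
~~~~(u -> ~w) = 1 − 0.263 = 0.737
~~~~(u -> ~w) -> w = min(1, 1 − 0.737 + 0.643) = min(1, 0.906) = 0.906

0.906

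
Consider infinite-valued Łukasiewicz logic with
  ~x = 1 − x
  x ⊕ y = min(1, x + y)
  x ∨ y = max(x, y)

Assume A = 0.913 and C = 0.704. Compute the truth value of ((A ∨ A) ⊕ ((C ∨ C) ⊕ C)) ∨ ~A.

1.000

A ∨ A = max(0.913, 0.913) = 0.913
C ∨ C = max(0.704, 0.704) = 0.704
(C ∨ C) ⊕ C = min(1, 0.704 + 0.704) = min(1, 1.408) = 1.000
(A ∨ A) ⊕ ((C ∨ C) ⊕ C) = min(1, 0.913 + 1.000) = min(1, 1.913) = 1.000
~A = 1 − 0.913 = 0.087
((A ∨ A) ⊕ ((C ∨ C) ⊕ C)) ∨ ~A = max(1.000, 0.087) = 1.000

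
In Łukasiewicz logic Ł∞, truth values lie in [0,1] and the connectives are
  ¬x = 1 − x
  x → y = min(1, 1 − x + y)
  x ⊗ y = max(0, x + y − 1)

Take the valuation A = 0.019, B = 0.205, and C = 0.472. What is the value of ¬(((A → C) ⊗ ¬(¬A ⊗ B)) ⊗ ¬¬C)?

A → C = min(1, 1 − 0.019 + 0.472) = min(1, 1.453) = 1.000
¬A = 1 − 0.019 = 0.981
¬A ⊗ B = max(0, 0.981 + 0.205 − 1) = max(0, 0.186) = 0.186
¬(¬A ⊗ B) = 1 − 0.186 = 0.814
(A → C) ⊗ ¬(¬A ⊗ B) = max(0, 1.000 + 0.814 − 1) = max(0, 0.814) = 0.814
¬C = 1 − 0.472 = 0.528
¬¬C = 1 − 0.528 = 0.472
((A → C) ⊗ ¬(¬A ⊗ B)) ⊗ ¬¬C = max(0, 0.814 + 0.472 − 1) = max(0, 0.286) = 0.286
¬(((A → C) ⊗ ¬(¬A ⊗ B)) ⊗ ¬¬C) = 1 − 0.286 = 0.714

0.714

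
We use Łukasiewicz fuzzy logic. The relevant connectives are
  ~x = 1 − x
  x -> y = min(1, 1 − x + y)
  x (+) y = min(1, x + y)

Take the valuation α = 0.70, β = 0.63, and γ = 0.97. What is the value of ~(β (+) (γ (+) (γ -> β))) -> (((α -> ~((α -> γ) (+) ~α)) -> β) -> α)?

γ -> β = min(1, 1 − 0.97 + 0.63) = min(1, 0.66) = 0.66
γ (+) (γ -> β) = min(1, 0.97 + 0.66) = min(1, 1.63) = 1.00
β (+) (γ (+) (γ -> β)) = min(1, 0.63 + 1.00) = min(1, 1.63) = 1.00
~(β (+) (γ (+) (γ -> β))) = 1 − 1.00 = 0.00
α -> γ = min(1, 1 − 0.70 + 0.97) = min(1, 1.27) = 1.00
~α = 1 − 0.70 = 0.30
(α -> γ) (+) ~α = min(1, 1.00 + 0.30) = min(1, 1.30) = 1.00
~((α -> γ) (+) ~α) = 1 − 1.00 = 0.00
α -> ~((α -> γ) (+) ~α) = min(1, 1 − 0.70 + 0.00) = min(1, 0.30) = 0.30
(α -> ~((α -> γ) (+) ~α)) -> β = min(1, 1 − 0.30 + 0.63) = min(1, 1.33) = 1.00
((α -> ~((α -> γ) (+) ~α)) -> β) -> α = min(1, 1 − 1.00 + 0.70) = min(1, 0.70) = 0.70
~(β (+) (γ (+) (γ -> β))) -> (((α -> ~((α -> γ) (+) ~α)) -> β) -> α) = min(1, 1 − 0.00 + 0.70) = min(1, 1.70) = 1.00

1.00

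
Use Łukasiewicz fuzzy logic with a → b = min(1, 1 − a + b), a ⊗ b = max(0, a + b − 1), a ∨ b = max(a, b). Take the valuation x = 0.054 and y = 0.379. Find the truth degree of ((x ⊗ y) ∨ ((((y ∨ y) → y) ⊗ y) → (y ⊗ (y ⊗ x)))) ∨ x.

x ⊗ y = max(0, 0.054 + 0.379 − 1) = max(0, -0.567) = 0.000
y ∨ y = max(0.379, 0.379) = 0.379
(y ∨ y) → y = min(1, 1 − 0.379 + 0.379) = min(1, 1.000) = 1.000
((y ∨ y) → y) ⊗ y = max(0, 1.000 + 0.379 − 1) = max(0, 0.379) = 0.379
y ⊗ x = max(0, 0.379 + 0.054 − 1) = max(0, -0.567) = 0.000
y ⊗ (y ⊗ x) = max(0, 0.379 + 0.000 − 1) = max(0, -0.621) = 0.000
(((y ∨ y) → y) ⊗ y) → (y ⊗ (y ⊗ x)) = min(1, 1 − 0.379 + 0.000) = min(1, 0.621) = 0.621
(x ⊗ y) ∨ ((((y ∨ y) → y) ⊗ y) → (y ⊗ (y ⊗ x))) = max(0.000, 0.621) = 0.621
((x ⊗ y) ∨ ((((y ∨ y) → y) ⊗ y) → (y ⊗ (y ⊗ x)))) ∨ x = max(0.621, 0.054) = 0.621

0.621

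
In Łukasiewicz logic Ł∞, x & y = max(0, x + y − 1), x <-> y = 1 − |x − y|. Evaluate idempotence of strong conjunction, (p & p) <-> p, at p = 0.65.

0.65

p & p = max(0, 0.65 + 0.65 − 1) = max(0, 0.30) = 0.30
(p & p) <-> p = 1 − |0.30 − 0.65| = 1 − 0.35 = 0.65
(The value 0.65 < 1 shows this instance is not satisfied; fails in Ł∞ since a ⊗ a = max(0, 2a−1) ≠ a in general.)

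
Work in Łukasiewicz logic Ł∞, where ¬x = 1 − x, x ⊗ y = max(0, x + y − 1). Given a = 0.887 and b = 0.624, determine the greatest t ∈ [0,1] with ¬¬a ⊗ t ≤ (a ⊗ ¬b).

0.376

¬a = 1 − 0.887 = 0.113
¬¬a = 1 − 0.113 = 0.887
So the left factor is ¬¬a = 0.887.
¬b = 1 − 0.624 = 0.376
a ⊗ ¬b = max(0, 0.887 + 0.376 − 1) = max(0, 0.263) = 0.263
So the right-hand bound is a ⊗ ¬b = 0.263.
The residuum of the Łukasiewicz t-norm gives the supremum: min(1, 1 − 0.887 + 0.263).
1 − 0.887 + 0.263 = 0.376, so t = min(1, 0.376) = 0.376.
Check: 0.887 ⊗ 0.376 = max(0, 0.263) = 0.263 ≤ 0.263.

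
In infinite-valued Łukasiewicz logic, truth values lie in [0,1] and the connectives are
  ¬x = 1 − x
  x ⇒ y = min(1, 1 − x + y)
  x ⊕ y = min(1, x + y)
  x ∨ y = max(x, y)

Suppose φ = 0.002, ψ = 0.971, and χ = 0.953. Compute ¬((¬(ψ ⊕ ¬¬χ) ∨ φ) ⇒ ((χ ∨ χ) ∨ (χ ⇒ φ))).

¬χ = 1 − 0.953 = 0.047
¬¬χ = 1 − 0.047 = 0.953
ψ ⊕ ¬¬χ = min(1, 0.971 + 0.953) = min(1, 1.924) = 1.000
¬(ψ ⊕ ¬¬χ) = 1 − 1.000 = 0.000
¬(ψ ⊕ ¬¬χ) ∨ φ = max(0.000, 0.002) = 0.002
χ ∨ χ = max(0.953, 0.953) = 0.953
χ ⇒ φ = min(1, 1 − 0.953 + 0.002) = min(1, 0.049) = 0.049
(χ ∨ χ) ∨ (χ ⇒ φ) = max(0.953, 0.049) = 0.953
(¬(ψ ⊕ ¬¬χ) ∨ φ) ⇒ ((χ ∨ χ) ∨ (χ ⇒ φ)) = min(1, 1 − 0.002 + 0.953) = min(1, 1.951) = 1.000
¬((¬(ψ ⊕ ¬¬χ) ∨ φ) ⇒ ((χ ∨ χ) ∨ (χ ⇒ φ))) = 1 − 1.000 = 0.000

0.000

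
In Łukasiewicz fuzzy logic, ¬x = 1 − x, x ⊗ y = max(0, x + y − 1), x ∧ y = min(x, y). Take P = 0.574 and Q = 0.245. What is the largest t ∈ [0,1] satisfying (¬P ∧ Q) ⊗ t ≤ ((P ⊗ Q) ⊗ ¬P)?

0.755

¬P = 1 − 0.574 = 0.426
¬P ∧ Q = min(0.426, 0.245) = 0.245
So the left factor is ¬P ∧ Q = 0.245.
P ⊗ Q = max(0, 0.574 + 0.245 − 1) = max(0, -0.181) = 0.000
(P ⊗ Q) ⊗ ¬P = max(0, 0.000 + 0.426 − 1) = max(0, -0.574) = 0.000
So the right-hand bound is (P ⊗ Q) ⊗ ¬P = 0.000.
The residuum of the Łukasiewicz t-norm gives the supremum: min(1, 1 − 0.245 + 0.000).
1 − 0.245 + 0.000 = 0.755, so t = min(1, 0.755) = 0.755.
Check: 0.245 ⊗ 0.755 = max(0, 0.000) = 0.000 ≤ 0.000.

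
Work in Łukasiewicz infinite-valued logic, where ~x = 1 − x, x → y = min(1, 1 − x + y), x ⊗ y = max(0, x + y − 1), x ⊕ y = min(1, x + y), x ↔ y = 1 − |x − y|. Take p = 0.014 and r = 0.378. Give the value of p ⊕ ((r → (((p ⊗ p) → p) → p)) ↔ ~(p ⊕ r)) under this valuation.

p ⊗ p = max(0, 0.014 + 0.014 − 1) = max(0, -0.972) = 0.000
(p ⊗ p) → p = min(1, 1 − 0.000 + 0.014) = min(1, 1.014) = 1.000
((p ⊗ p) → p) → p = min(1, 1 − 1.000 + 0.014) = min(1, 0.014) = 0.014
r → (((p ⊗ p) → p) → p) = min(1, 1 − 0.378 + 0.014) = min(1, 0.636) = 0.636
p ⊕ r = min(1, 0.014 + 0.378) = min(1, 0.392) = 0.392
~(p ⊕ r) = 1 − 0.392 = 0.608
(r → (((p ⊗ p) → p) → p)) ↔ ~(p ⊕ r) = 1 − |0.636 − 0.608| = 1 − 0.028 = 0.972
p ⊕ ((r → (((p ⊗ p) → p) → p)) ↔ ~(p ⊕ r)) = min(1, 0.014 + 0.972) = min(1, 0.986) = 0.986

0.986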